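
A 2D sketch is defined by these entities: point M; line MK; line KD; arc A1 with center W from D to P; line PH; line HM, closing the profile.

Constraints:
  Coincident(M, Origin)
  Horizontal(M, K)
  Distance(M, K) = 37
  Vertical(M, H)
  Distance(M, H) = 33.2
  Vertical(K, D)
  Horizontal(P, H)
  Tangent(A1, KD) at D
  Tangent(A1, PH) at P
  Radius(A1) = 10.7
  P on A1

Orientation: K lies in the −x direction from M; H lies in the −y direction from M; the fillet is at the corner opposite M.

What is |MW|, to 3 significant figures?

34.6

M and H share the same x with |MH| = 33.2 and H on the −y side, so H = (0.00, -33.2). The virtual corner opposite M is at (-37.0, -33.2). The tangent condition forces WD to be normal to KD and A1 meets PH tangentially, so WP is at right angles to PH, with radius 10.7, so the center W sits 10.7 in from both sides at W = (-26.3, -22.5). Then |MW| = |W − M| = 34.6.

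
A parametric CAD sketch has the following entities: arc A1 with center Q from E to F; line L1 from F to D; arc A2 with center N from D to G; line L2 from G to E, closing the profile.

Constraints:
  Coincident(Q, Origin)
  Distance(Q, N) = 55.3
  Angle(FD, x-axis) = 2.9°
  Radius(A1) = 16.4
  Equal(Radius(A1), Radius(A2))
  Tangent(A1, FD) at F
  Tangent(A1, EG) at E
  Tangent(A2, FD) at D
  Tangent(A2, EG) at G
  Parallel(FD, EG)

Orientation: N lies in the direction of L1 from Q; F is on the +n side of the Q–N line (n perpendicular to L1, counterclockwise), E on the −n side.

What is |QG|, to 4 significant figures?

57.68

Tangency of A1 to both parallel lines with radius 16.4 puts F and E at Q ± 16.4·n: F = (-0.8297, 16.38), E = (0.8297, -16.38). Equal radii place D and G the same way about N: D = N + 16.4·n = (54.40, 19.18), G = N − 16.4·n = (56.06, -13.58). Then |QG| = |G − Q| = 57.68.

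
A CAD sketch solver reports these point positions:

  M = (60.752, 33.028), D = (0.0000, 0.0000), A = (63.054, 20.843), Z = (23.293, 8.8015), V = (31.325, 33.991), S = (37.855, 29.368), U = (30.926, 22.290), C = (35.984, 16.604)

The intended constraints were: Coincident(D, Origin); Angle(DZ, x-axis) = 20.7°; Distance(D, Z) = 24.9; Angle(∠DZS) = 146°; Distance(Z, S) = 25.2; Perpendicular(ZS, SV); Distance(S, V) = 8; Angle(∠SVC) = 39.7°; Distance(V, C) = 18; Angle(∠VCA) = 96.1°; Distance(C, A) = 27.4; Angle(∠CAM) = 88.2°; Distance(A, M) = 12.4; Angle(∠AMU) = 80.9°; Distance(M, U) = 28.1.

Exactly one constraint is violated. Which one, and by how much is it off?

Distance(M, U) = 28.1 — off by 3.60.

D = (0.00, 0.00) ✓; DZ at 20.70° ✓; |DZ| = 24.90 ✓; ∠DZS = 146.0° ✓; |ZS| = 25.20 ✓; ∠(ZS, SV) = 90.00° ✓; |SV| = 8.001 ✓; ∠SVC = 39.70° ✓; |VC| = 18.00 ✓; ∠VCA = 96.10° ✓; |CA| = 27.40 ✓; ∠CAM = 88.20° ✓; |AM| = 12.40 ✓; ∠AMU = 80.90° ✓; |MU| = 31.70 ✗.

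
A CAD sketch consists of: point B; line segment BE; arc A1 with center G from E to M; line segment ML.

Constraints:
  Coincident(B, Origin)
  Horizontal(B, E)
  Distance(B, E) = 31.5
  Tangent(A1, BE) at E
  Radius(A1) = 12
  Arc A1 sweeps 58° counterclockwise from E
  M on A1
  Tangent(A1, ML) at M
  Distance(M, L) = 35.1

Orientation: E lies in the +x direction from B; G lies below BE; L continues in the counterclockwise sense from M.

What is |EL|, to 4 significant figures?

45.63

On A1, E sits at bearing 90° from G; a 58° counterclockwise sweep puts M at bearing 148°, so M = G + 12.0·(cos 148°, sin 148°) = (21.32, -5.641). Since A1 is tangent to ML there, GM ⟂ ML, so ML runs along (−sin 148°, cos 148°); with |ML| = 35.1, L = (2.723, -35.41). Then |EL| = |L − E| = 45.63.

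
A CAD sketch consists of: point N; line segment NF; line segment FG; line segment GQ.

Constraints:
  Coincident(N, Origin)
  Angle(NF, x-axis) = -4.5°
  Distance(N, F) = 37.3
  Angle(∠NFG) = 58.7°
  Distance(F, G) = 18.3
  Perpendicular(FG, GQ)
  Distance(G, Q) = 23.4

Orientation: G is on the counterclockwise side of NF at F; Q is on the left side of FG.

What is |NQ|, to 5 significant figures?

8.5396

N is at the origin; NF runs at -4.5° with length 37.3, so F = 37.3·(cos -4.5°, sin -4.5°) = (37.185, -2.9265). ∠NFG = 58.7°, so FG runs at -4.5° + (180° − 58.7°) = 116.80° from the x-axis; with |FG| = 18.3, G = F + 18.3·(cos 116.80°, sin 116.80°) = (28.934, 13.408). The perpendicularity gives GQ at right angles to FG; with |GQ| = 23.4 on the left of FG, Q = G + 23.4·(-0.89259, -0.45088) = (8.0474, 2.8573). Then |NQ| = |Q − N| = 8.5396.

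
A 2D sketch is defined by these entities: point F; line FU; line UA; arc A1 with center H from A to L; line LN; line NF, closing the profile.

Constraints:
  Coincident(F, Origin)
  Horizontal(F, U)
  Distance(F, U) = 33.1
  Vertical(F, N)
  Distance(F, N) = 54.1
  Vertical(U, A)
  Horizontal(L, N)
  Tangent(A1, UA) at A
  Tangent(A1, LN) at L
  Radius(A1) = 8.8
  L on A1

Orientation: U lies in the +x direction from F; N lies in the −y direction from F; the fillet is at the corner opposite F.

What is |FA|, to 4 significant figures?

56.10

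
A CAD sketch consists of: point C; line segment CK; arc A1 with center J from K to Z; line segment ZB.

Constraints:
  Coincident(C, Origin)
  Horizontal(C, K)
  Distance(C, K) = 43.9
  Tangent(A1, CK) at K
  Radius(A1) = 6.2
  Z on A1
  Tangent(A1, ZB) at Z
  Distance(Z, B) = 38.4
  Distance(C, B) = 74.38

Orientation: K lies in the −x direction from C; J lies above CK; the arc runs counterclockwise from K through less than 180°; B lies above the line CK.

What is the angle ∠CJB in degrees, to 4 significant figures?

126.5°

Checks: |JZ| = 6.200 ✓; ∠(JZ, ZB) = 90.00° ✓; |ZB| = 38.40 ✓; |CB| = 74.38 ✓.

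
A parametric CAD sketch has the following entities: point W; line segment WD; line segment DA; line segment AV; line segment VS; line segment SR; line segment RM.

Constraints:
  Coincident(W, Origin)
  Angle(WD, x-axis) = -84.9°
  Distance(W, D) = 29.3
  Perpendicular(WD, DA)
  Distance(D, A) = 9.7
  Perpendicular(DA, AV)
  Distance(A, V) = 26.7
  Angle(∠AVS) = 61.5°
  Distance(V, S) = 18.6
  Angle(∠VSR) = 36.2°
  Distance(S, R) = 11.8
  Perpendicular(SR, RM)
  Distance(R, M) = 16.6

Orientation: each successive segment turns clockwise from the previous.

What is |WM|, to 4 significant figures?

8.025

W is at the origin; WD runs at -84.9° with length 29.3, so D = (2.605, -29.18). WD is perpendicular to DA, so DA runs at -174.9°; with |DA| = 9.7, A = (-7.057, -30.05). The perpendicularity gives AV at right angles to DA, so AV runs at 95.10°; with |AV| = 26.7, V = (-9.430, -3.452). ∠AVS = 61.5° gives VS at -23.40° from the x-axis; with |VS| = 18.6, S = (7.640, -10.84). ∠VSR = 36.2° gives SR at -167.2° from the x-axis; with |SR| = 11.8, R = (-3.867, -13.45). The perpendicularity gives RM at right angles to SR, so RM runs at 102.8°; with |RM| = 16.6, M = (-7.545, 2.734). Then |WM| = |M − W| = 8.025.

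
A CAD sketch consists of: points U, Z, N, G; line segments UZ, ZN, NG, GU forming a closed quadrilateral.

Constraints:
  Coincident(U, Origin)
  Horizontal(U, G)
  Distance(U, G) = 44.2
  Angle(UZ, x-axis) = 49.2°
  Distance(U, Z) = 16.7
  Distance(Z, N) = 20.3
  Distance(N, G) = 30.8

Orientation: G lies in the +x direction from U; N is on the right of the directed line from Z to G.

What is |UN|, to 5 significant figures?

16.086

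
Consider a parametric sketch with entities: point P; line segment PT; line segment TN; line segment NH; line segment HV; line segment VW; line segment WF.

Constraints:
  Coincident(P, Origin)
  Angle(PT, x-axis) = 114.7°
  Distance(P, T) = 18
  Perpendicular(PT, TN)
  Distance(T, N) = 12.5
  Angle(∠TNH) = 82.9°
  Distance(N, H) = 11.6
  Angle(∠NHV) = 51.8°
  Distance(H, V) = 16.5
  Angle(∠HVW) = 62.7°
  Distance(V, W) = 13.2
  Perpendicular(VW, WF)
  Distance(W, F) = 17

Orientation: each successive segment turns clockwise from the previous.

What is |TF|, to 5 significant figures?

20.956

P is at the origin; PT runs at 114.7° with length 18.0, so T = (-7.5216, 16.353). PT ⟂ TN, so TN runs at 24.700°; with |TN| = 12.5, N = (3.8347, 21.576). ∠TNH = 82.9° gives NH at -72.400° from the x-axis; with |NH| = 11.6, H = (7.3422, 10.519). ∠NHV = 51.8° gives HV at 159.40° from the x-axis; with |HV| = 16.5, V = (-8.1027, 16.325). ∠HVW = 62.7° gives VW at 42.100° from the x-axis; with |VW| = 13.2, W = (1.6913, 25.174). VW ⟂ WF, so WF runs at -47.900°; with |WF| = 17.0, F = (13.089, 12.561). Then |TF| = |F − T| = 20.956.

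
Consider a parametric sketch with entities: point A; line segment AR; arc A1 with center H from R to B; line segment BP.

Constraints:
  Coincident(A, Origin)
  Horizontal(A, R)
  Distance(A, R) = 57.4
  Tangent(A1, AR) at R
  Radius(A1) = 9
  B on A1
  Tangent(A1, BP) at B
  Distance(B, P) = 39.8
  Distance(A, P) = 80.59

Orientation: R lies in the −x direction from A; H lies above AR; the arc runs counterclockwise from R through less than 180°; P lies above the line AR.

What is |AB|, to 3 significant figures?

50.6

A is at the origin; AR is horizontal with |AR| = 57.4 and R on the −x side, so R = (-57.4, 0.00). The tangent condition forces HR to be normal to AR, so H = R + (0, 9) = (-57.4, 9.00). Since HB ⟂ BP (tangency), |HP| = √(9.0² + 39.8²) = 40.8 regardless of where B sits on A1. So P lies on both circle(A, 80.59) and circle(H, 40.8); the above-AR intersection is P = (-63.7, 49.3). B is the foot of the tangent from P: B = (-49.0, 12.3).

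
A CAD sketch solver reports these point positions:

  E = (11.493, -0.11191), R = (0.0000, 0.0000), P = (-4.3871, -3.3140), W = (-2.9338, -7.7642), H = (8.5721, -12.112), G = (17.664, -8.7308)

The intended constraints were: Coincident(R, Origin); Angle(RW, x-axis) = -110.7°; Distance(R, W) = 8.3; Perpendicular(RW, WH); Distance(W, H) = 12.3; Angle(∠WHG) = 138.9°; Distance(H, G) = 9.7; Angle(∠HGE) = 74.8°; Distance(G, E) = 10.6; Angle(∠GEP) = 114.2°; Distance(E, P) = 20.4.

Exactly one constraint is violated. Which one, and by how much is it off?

Distance(E, P) = 20.4 — off by 4.20.

R = (0.00, 0.00) ✓; RW at -110.7° ✓; |RW| = 8.300 ✓; ∠(RW, WH) = 90.00° ✓; |WH| = 12.30 ✓; ∠WHG = 138.9° ✓; |HG| = 9.700 ✓; ∠HGE = 74.80° ✓; |GE| = 10.60 ✓; ∠GEP = 114.2° ✓; |EP| = 16.20 ✗.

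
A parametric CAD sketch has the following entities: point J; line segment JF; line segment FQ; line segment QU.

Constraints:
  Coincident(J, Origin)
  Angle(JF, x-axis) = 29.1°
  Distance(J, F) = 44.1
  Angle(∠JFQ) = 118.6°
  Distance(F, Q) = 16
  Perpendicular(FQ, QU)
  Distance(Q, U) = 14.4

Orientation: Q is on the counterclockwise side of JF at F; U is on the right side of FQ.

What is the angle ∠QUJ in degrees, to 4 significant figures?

34.94°

J is at the origin; JF runs at 29.1° with length 44.1, so F = 44.1·(cos 29.1°, sin 29.1°) = (38.53, 21.45). ∠JFQ = 118.6°, so FQ runs at 29.1° + (180° − 118.6°) = 90.50° from the x-axis; with |FQ| = 16.0, Q = F + 16.0·(cos 90.50°, sin 90.50°) = (38.39, 37.45). The perpendicularity gives QU at right angles to FQ; with |QU| = 14.4 on the right of FQ, U = Q + 14.4·(1.000, 0.008727) = (52.79, 37.57). Then cos ∠QUJ = UQ·UJ / (|UQ||UJ|), giving 34.94°.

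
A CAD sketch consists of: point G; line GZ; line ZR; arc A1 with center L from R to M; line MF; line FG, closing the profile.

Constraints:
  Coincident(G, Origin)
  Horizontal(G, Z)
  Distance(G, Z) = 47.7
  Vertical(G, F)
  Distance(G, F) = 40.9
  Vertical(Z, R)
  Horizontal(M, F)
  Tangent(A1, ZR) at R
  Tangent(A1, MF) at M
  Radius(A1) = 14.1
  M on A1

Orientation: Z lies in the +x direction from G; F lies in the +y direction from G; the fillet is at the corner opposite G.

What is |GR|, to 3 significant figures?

54.7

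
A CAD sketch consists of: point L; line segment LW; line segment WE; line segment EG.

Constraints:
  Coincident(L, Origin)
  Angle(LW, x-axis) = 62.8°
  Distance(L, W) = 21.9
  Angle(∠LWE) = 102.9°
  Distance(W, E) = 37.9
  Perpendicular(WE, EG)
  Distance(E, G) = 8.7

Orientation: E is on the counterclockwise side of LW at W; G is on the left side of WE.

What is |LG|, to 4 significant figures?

44.62

L is at the origin; LW runs at 62.8° with length 21.9, so W = 21.9·(cos 62.8°, sin 62.8°) = (10.01, 19.48). ∠LWE = 102.9°, so WE runs at 62.8° + (180° − 102.9°) = 139.9° from the x-axis; with |WE| = 37.9, E = W + 37.9·(cos 139.9°, sin 139.9°) = (-18.98, 43.89). The perpendicularity gives EG at right angles to WE; with |EG| = 8.7 on the left of WE, G = E + 8.7·(-0.6441, -0.7649) = (-24.58, 37.24). Then |LG| = |G − L| = 44.62.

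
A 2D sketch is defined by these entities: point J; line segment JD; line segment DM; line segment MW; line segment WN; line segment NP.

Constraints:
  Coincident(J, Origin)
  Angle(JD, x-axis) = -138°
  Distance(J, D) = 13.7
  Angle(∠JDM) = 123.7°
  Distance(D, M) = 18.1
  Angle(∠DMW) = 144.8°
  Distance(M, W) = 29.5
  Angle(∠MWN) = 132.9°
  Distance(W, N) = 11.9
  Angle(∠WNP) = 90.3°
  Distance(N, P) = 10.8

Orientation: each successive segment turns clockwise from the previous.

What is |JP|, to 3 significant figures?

44.9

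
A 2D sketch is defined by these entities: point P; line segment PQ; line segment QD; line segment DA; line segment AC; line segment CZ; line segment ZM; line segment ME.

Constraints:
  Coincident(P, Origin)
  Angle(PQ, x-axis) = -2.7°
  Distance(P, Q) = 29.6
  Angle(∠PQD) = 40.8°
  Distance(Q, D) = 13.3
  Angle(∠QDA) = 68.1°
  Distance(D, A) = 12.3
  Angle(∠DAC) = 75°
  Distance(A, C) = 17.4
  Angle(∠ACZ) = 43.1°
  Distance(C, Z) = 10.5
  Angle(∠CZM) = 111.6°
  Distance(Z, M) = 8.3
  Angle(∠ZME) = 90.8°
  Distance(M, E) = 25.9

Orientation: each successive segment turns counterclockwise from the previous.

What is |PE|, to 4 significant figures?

36.04

P is at the origin; PQ runs at -2.7° with length 29.6, so Q = (29.57, -1.394). ∠PQD = 40.8° gives QD at 136.5° from the x-axis; with |QD| = 13.3, D = (19.92, 7.761). ∠QDA = 68.1° gives DA at -111.6° from the x-axis; with |DA| = 12.3, A = (15.39, -3.675). ∠DAC = 75.0° gives AC at -6.600° from the x-axis; with |AC| = 17.4, C = (32.68, -5.675). ∠ACZ = 43.1° gives CZ at 130.3° from the x-axis; with |CZ| = 10.5, Z = (25.89, 2.333). ∠CZM = 111.6° gives ZM at -161.3° from the x-axis; with |ZM| = 8.3, M = (18.02, -0.3285). ∠ZME = 90.8° gives ME at -72.10° from the x-axis; with |ME| = 25.9, E = (25.98, -24.97). Then |PE| = |E − P| = 36.04.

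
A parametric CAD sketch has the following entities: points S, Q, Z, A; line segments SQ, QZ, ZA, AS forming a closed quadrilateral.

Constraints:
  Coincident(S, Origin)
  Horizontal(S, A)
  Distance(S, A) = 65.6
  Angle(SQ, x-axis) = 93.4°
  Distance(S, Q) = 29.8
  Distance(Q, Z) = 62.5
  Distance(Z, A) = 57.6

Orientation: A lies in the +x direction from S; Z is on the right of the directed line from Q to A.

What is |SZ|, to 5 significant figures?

34.248

Checks: |QZ| = 62.50 ✓; |ZA| = 57.60 ✓.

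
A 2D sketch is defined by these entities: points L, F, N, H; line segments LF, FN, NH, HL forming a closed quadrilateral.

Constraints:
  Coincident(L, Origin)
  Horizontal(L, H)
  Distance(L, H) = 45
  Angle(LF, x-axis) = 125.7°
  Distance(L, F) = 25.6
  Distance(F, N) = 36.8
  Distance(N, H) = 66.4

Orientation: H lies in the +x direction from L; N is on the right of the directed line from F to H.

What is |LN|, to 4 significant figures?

25.06

L is at the origin; LH is horizontal with |LH| = 45.0 and H in +x, so H = (45.0, 0). LF runs at 125.7° with |LF| = 25.6, so F = (-14.94, 20.79). N is determined by |FN| = 36.8 and |NH| = 66.4 together: it lies at the intersection of circle(F, 36.8) and circle(H, 66.4). With |FH| = 63.44, the foot of the radical line on FH is 7.646 from F and the perpendicular offset is √(36.8² − 7.646²) = 36.00. Taking the right-of-FH solution: N = (-19.51, -15.73).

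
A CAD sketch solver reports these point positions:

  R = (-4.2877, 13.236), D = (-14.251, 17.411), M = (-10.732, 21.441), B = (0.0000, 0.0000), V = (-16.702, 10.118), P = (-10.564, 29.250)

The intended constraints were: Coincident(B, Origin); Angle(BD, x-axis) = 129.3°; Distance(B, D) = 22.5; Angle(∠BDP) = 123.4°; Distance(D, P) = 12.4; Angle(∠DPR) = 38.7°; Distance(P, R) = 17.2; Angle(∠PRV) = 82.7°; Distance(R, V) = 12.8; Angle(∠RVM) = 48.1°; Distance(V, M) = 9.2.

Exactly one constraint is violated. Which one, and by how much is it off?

Distance(V, M) = 9.2 — off by 3.60.

B = (0.00, 0.00) ✓; BD at 129.3° ✓; |BD| = 22.50 ✓; ∠BDP = 123.4° ✓; |DP| = 12.40 ✓; ∠DPR = 38.70° ✓; |PR| = 17.20 ✓; ∠PRV = 82.70° ✓; |RV| = 12.80 ✓; ∠RVM = 48.10° ✓; |VM| = 12.80 ✗.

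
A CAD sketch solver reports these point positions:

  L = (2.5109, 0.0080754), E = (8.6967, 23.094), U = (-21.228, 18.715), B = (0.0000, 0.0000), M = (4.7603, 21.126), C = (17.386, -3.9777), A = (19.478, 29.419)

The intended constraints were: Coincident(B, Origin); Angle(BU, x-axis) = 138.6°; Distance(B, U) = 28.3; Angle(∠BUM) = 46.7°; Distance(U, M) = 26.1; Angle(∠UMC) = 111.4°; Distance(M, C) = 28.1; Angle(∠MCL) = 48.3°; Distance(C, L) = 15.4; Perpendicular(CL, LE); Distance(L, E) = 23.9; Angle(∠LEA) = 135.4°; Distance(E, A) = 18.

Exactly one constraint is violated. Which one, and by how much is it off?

Distance(E, A) = 18 — off by 5.50.

B = (0.00, 0.00) ✓; BU at 138.6° ✓; |BU| = 28.30 ✓; ∠BUM = 46.70° ✓; |UM| = 26.10 ✓; ∠UMC = 111.4° ✓; |MC| = 28.10 ✓; ∠MCL = 48.30° ✓; |CL| = 15.40 ✓; ∠(CL, LE) = 90.00° ✓; |LE| = 23.90 ✓; ∠LEA = 135.4° ✓; |EA| = 12.50 ✗.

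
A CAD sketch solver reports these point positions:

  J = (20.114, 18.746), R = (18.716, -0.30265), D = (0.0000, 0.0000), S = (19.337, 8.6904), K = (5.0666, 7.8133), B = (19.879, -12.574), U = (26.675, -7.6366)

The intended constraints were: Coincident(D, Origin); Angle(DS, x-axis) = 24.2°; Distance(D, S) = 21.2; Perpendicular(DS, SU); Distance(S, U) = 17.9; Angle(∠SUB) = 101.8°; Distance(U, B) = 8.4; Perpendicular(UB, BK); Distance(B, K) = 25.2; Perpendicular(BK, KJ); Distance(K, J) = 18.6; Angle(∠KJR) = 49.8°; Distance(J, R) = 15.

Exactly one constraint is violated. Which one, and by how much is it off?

Distance(J, R) = 15 — off by 4.10.

D = (0.00, 0.00) ✓; DS at 24.20° ✓; |DS| = 21.20 ✓; ∠(DS, SU) = 90.00° ✓; |SU| = 17.90 ✓; ∠SUB = 101.8° ✓; |UB| = 8.400 ✓; ∠(UB, BK) = 90.00° ✓; |BK| = 25.20 ✓; ∠(BK, KJ) = 90.00° ✓; |KJ| = 18.60 ✓; ∠KJR = 49.80° ✓; |JR| = 19.10 ✗.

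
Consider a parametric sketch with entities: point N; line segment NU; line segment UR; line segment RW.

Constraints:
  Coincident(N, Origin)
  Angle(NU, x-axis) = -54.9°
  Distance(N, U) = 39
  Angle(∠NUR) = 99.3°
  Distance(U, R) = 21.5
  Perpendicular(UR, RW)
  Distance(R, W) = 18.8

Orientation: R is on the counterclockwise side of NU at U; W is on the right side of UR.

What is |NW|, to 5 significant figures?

63.678

N is at the origin; NU runs at -54.9° with length 39.0, so U = 39.0·(cos -54.9°, sin -54.9°) = (22.425, -31.908). ∠NUR = 99.3°, so UR runs at -54.9° + (180° − 99.3°) = 25.800° from the x-axis; with |UR| = 21.5, R = U + 21.5·(cos 25.800°, sin 25.800°) = (41.782, -22.550). UR is perpendicular to RW; with |RW| = 18.8 on the right of UR, W = R + 18.8·(0.43523, -0.90032) = (49.964, -39.476). Then |NW| = |W − N| = 63.678.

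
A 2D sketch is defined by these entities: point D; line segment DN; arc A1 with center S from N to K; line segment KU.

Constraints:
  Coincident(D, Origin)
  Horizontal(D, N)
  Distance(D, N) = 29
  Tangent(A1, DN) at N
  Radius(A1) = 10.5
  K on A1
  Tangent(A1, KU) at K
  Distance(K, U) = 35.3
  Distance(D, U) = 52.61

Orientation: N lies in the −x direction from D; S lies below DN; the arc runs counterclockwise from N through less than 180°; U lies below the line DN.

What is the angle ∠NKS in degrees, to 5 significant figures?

32.610°

Checks: |SK| = 10.50 ✓; ∠(SK, KU) = 90.00° ✓; |KU| = 35.30 ✓; |DU| = 52.61 ✓.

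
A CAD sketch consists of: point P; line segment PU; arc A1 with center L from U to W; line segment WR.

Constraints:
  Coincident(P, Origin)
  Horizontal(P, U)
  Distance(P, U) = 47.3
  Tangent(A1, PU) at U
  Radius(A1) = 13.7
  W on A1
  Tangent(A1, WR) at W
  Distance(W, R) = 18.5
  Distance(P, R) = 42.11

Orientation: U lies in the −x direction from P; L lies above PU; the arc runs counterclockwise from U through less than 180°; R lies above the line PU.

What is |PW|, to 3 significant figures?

35.6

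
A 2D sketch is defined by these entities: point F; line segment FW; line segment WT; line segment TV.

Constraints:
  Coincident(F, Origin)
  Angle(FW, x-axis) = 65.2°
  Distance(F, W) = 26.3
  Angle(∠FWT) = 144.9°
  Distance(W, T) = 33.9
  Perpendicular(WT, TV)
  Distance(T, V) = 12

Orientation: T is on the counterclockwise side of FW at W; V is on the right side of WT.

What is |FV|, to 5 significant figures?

61.699

F is at the origin; FW runs at 65.2° with length 26.3, so W = 26.3·(cos 65.2°, sin 65.2°) = (11.032, 23.875). ∠FWT = 144.9°, so WT runs at 65.2° + (180° − 144.9°) = 100.30° from the x-axis; with |WT| = 33.9, T = W + 33.9·(cos 100.30°, sin 100.30°) = (4.9702, 57.228). The perpendicularity gives TV at right angles to WT; with |TV| = 12.0 on the right of WT, V = T + 12.0·(0.98389, 0.17880) = (16.777, 59.374). Then |FV| = |V − F| = 61.699.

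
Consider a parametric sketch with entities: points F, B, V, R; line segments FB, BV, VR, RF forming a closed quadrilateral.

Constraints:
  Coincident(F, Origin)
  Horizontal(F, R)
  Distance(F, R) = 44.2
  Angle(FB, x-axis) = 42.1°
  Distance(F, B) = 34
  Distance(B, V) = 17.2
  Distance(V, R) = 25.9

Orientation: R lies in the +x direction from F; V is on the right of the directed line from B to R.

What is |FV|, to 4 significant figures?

20.31

F is at the origin; F and R share the same y with |FR| = 44.2 and R in +x, so R = (44.2, 0). FB runs at 42.1° with |FB| = 34.0, so B = (25.23, 22.79). V is determined by |BV| = 17.2 and |VR| = 25.9 together: it lies at the intersection of circle(B, 17.2) and circle(R, 25.9). With |BR| = 29.66, the foot of the radical line on BR is 8.507 from B and the perpendicular offset is √(17.2² − 8.507²) = 14.95. Taking the right-of-BR solution: V = (19.18, 6.693).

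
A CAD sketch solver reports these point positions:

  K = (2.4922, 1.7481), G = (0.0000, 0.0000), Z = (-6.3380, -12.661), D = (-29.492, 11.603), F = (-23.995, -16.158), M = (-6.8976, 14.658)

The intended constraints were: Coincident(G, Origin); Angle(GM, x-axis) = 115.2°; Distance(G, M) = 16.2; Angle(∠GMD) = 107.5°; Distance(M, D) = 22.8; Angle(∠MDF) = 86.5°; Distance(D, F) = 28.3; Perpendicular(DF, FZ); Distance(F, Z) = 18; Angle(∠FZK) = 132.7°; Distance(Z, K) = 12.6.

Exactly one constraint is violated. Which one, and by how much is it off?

Distance(Z, K) = 12.6 — off by 4.30.

G = (0.00, 0.00) ✓; GM at 115.2° ✓; |GM| = 16.20 ✓; ∠GMD = 107.5° ✓; |MD| = 22.80 ✓; ∠MDF = 86.50° ✓; |DF| = 28.30 ✓; ∠(DF, FZ) = 90.00° ✓; |FZ| = 18.00 ✓; ∠FZK = 132.7° ✓; |ZK| = 16.90 ✗.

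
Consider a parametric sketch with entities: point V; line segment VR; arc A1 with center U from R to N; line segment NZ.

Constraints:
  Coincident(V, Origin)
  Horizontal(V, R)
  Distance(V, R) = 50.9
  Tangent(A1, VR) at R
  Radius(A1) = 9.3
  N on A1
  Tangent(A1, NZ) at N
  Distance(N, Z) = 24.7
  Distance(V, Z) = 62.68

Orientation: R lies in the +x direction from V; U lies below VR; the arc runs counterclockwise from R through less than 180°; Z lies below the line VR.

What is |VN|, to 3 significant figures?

44.2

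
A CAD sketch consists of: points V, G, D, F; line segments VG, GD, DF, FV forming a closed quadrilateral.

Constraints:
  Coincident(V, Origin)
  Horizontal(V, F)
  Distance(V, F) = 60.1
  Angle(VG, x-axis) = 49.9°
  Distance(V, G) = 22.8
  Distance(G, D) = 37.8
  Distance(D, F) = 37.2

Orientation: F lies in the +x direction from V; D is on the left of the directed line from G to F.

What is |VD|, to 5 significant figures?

59.566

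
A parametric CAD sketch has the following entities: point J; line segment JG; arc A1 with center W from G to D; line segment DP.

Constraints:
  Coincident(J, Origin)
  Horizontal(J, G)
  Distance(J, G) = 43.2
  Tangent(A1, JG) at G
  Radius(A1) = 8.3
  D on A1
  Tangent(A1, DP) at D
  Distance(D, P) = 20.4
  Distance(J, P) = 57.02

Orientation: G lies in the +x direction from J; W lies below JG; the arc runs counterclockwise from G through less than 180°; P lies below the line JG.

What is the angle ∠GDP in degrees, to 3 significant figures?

117°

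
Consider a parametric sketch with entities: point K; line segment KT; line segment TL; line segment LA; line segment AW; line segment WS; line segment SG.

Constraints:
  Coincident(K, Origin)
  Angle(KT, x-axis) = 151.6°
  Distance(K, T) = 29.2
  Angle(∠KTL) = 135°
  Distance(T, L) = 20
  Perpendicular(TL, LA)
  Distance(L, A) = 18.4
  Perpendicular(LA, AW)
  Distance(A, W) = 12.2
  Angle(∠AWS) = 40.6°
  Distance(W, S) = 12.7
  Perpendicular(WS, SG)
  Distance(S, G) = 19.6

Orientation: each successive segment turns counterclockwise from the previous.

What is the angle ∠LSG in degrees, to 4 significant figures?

125.2°

∠AWS = 40.6° gives WS at 156.0° from the x-axis; with |WS| = 12.7, S = (-39.51, -0.8077). WS is perpendicular to SG, so SG runs at -114.0°; with |SG| = 19.6, G = (-47.48, -18.71). Then cos ∠LSG = SL·SG / (|SL||SG|), giving 125.2°.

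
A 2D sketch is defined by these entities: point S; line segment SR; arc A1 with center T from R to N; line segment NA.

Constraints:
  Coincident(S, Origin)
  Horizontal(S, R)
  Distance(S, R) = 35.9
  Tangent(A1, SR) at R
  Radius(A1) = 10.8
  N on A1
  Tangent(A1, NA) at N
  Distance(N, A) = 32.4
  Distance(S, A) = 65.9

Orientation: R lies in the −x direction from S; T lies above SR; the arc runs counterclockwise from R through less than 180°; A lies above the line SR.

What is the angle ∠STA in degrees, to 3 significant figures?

134°

Checks: ∠(TR, RS) = 90.00° ✓; |TR| = 10.80 ✓; |TN| = 10.80 ✓; ∠(TN, NA) = 90.00° ✓; |NA| = 32.40 ✓; |SA| = 65.90 ✓.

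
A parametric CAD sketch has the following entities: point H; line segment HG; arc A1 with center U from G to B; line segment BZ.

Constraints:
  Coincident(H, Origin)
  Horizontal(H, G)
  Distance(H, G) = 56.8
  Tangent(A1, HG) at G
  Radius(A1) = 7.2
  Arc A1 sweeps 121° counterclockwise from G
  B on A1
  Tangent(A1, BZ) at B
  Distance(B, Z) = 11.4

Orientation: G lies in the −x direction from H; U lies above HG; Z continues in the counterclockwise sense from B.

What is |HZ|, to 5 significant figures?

60.166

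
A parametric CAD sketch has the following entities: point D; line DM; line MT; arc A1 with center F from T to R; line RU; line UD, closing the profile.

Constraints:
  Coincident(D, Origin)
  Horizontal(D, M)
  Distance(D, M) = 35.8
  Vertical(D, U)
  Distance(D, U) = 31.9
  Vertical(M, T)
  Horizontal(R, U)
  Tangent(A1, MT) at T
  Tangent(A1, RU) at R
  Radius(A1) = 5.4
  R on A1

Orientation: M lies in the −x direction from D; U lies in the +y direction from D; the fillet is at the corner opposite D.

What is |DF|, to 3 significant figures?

40.3

DU is vertical with |DU| = 31.9 and U on the +y side, so U = (0.00, 31.9). The virtual corner opposite D is at (-35.8, 31.9). A1 meets MT tangentially, so FT is at right angles to MT and A1 meets RU tangentially, so FR is at right angles to RU, with radius 5.4, so the center F sits 5.4 in from both sides at F = (-30.4, 26.5). Then |DF| = |F − D| = 40.3.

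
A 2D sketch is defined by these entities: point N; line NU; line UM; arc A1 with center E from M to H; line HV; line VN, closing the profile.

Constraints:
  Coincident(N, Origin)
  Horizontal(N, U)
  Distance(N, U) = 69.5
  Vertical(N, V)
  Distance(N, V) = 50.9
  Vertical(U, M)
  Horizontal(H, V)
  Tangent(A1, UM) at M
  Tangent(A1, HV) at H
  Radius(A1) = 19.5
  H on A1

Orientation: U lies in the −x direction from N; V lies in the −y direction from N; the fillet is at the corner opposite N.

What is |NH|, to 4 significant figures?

71.35

The virtual corner opposite N is at (-69.50, -50.90). Tangency of A1 to UM means the radius EM is perpendicular to UM and A1 meets HV tangentially, so EH is at right angles to HV, with radius 19.5, so the center E sits 19.5 in from both sides at E = (-50.00, -31.40). That places the tangent points at M = (-69.50, -31.40) on UM and H = (-50.00, -50.90) on HV. Then |NH| = |H − N| = 71.35.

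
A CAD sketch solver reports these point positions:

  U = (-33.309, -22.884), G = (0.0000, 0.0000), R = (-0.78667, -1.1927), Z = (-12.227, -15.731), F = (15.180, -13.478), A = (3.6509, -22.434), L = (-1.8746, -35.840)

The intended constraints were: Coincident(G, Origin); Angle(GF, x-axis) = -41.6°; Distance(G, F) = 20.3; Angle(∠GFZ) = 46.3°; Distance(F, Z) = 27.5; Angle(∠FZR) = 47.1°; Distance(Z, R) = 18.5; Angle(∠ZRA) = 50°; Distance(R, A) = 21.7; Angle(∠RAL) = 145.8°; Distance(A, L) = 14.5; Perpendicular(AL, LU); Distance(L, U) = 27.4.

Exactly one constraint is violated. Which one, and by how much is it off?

Distance(L, U) = 27.4 — off by 6.60.

G = (0.00, 0.00) ✓; GF at -41.60° ✓; |GF| = 20.30 ✓; ∠GFZ = 46.30° ✓; |FZ| = 27.50 ✓; ∠FZR = 47.10° ✓; |ZR| = 18.50 ✓; ∠ZRA = 50.00° ✓; |RA| = 21.70 ✓; ∠RAL = 145.8° ✓; |AL| = 14.50 ✓; ∠(AL, LU) = 90.00° ✓; |LU| = 34.00 ✗.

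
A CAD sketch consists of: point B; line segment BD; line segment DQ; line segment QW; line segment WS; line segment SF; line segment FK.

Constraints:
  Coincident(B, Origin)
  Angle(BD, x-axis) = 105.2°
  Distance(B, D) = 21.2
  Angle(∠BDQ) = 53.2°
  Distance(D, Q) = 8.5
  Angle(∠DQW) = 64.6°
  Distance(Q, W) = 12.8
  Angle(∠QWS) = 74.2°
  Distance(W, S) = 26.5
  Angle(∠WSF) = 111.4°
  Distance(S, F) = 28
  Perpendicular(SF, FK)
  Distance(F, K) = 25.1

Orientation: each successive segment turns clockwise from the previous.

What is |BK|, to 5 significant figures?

40.858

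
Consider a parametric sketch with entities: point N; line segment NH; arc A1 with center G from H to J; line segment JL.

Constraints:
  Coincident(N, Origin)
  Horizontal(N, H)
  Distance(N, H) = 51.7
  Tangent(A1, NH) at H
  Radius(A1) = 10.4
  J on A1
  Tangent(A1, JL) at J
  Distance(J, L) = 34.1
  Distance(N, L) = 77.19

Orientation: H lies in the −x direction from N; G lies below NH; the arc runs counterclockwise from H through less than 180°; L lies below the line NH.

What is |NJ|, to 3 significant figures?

62.9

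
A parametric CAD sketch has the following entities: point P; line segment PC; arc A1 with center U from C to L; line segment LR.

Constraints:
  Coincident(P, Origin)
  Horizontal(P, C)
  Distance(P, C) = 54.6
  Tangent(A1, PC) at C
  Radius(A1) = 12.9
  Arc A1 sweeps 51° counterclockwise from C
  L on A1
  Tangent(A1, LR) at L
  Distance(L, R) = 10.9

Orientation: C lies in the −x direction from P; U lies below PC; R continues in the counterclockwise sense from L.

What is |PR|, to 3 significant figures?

72.7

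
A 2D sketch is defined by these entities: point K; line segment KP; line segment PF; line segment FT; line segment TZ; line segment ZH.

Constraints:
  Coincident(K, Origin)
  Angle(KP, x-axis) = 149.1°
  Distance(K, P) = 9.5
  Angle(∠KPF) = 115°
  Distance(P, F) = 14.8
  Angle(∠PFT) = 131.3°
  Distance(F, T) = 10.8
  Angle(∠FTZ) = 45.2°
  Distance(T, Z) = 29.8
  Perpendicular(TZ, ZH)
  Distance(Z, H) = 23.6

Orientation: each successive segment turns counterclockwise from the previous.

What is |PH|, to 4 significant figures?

18.40

K is at the origin; KP runs at 149.1° with length 9.5, so P = (-8.152, 4.879). ∠KPF = 115.0° gives PF at -145.9° from the x-axis; with |PF| = 14.8, F = (-20.41, -3.419). ∠PFT = 131.3° gives FT at -97.20° from the x-axis; with |FT| = 10.8, T = (-21.76, -14.13). ∠FTZ = 45.2° gives TZ at 37.60° from the x-axis; with |TZ| = 29.8, Z = (1.850, 4.049). TZ ⟂ ZH, so ZH runs at 127.6°; with |ZH| = 23.6, H = (-12.55, 22.75). Then |PH| = |H − P| = 18.40.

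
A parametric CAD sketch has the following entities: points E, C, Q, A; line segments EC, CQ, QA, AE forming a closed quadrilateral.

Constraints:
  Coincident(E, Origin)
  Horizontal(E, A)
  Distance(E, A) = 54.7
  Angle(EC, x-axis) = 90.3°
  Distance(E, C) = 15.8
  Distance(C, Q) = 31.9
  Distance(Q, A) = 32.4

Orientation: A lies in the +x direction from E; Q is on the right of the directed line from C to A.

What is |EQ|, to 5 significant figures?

23.770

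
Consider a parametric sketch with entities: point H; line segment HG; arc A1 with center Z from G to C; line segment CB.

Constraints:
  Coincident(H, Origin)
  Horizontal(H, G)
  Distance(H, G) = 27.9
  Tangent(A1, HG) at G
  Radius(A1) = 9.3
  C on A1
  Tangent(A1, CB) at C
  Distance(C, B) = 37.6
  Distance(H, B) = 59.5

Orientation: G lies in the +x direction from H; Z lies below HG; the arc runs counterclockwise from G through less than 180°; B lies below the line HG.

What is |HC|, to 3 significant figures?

23.8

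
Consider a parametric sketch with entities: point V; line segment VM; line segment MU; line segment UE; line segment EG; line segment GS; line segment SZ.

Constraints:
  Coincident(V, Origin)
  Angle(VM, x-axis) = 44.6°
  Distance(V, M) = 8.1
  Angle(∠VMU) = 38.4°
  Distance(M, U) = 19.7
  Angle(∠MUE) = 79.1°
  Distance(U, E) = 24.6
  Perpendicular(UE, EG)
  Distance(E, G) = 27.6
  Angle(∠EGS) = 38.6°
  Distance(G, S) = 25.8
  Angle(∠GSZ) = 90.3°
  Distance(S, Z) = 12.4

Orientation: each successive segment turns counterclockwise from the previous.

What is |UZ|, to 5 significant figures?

18.157

V is at the origin; VM runs at 44.6° with length 8.1, so M = (5.7674, 5.6874). ∠VMU = 38.4° gives MU at -173.80° from the x-axis; with |MU| = 19.7, U = (-13.817, 3.5599). ∠MUE = 79.1° gives UE at -72.900° from the x-axis; with |UE| = 24.6, E = (-6.5840, -19.953). UE is perpendicular to EG, so EG runs at 17.100°; with |EG| = 27.6, G = (19.796, -11.837). ∠EGS = 38.6° gives GS at 158.50° from the x-axis; with |GS| = 25.8, S = (-4.2089, -2.3814). ∠GSZ = 90.3° gives SZ at -111.80° from the x-axis; with |SZ| = 12.4, Z = (-8.8138, -13.895). Then |UZ| = |Z − U| = 18.157.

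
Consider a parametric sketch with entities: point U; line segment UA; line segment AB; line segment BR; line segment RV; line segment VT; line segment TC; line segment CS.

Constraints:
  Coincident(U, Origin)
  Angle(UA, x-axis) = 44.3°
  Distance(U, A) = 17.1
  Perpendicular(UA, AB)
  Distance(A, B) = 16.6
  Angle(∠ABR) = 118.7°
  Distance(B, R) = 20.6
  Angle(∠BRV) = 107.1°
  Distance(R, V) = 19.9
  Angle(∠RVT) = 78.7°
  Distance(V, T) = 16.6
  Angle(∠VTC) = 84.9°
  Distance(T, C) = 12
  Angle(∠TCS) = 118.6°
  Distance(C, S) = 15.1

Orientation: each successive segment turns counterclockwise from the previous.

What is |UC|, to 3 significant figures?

14.3

∠RVT = 78.7° gives VT at 9.80° from the x-axis; with |VT| = 16.6, T = (-3.36, 1.22). ∠VTC = 84.9° gives TC at 105° from the x-axis; with |TC| = 12.0, C = (-6.45, 12.8). Then |UC| = |C − U| = 14.3.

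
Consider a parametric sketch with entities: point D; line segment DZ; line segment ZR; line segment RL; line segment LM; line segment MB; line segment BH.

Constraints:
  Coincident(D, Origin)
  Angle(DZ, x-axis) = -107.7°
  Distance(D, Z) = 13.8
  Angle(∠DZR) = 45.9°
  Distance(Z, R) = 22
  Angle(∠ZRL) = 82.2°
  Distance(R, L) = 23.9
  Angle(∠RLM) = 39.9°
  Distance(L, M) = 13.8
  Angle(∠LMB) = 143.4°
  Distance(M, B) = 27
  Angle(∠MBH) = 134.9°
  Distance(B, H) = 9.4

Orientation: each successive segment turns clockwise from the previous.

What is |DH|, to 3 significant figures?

32.9

∠LMB = 143.4° gives MB at -156° from the x-axis; with |MB| = 27.0, B = (-23.8, -8.27). ∠MBH = 134.9° gives BH at 159° from the x-axis; with |BH| = 9.4, H = (-32.5, -4.84). Then |DH| = |H − D| = 32.9.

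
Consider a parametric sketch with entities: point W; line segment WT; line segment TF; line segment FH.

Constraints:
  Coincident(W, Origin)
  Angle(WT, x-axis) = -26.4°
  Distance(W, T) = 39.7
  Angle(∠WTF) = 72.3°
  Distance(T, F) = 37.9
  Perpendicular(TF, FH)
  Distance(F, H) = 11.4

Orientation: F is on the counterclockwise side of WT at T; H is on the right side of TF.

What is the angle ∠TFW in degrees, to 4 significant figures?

55.67°

W is at the origin; WT runs at -26.4° with length 39.7, so T = 39.7·(cos -26.4°, sin -26.4°) = (35.56, -17.65). ∠WTF = 72.3°, so TF runs at -26.4° + (180° − 72.3°) = 81.30° from the x-axis; with |TF| = 37.9, F = T + 37.9·(cos 81.30°, sin 81.30°) = (41.29, 19.81). Then cos ∠TFW = FT·FW / (|FT||FW|), giving 55.67°.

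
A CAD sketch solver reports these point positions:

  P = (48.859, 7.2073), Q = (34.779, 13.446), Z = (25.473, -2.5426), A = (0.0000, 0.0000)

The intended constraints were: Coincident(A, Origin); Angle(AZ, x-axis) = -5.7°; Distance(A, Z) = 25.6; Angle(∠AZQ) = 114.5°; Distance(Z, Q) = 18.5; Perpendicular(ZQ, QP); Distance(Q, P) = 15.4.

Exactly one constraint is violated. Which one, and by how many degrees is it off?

Perpendicular(ZQ, QP) — off by 6.30°.

A = (0.00, 0.00) ✓; AZ at -5.700° ✓; |AZ| = 25.60 ✓; ∠AZQ = 114.5° ✓; |ZQ| = 18.50 ✓; ∠(ZQ, QP) = 83.70° ✗; |QP| = 15.40 ✓.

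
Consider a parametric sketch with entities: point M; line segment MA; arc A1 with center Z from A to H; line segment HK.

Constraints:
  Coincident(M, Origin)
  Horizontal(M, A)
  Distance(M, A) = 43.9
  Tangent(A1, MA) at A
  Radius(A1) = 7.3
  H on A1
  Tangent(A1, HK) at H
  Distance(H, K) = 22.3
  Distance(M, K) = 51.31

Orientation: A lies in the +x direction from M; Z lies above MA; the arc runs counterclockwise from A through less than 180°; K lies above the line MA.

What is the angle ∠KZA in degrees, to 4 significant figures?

173.3°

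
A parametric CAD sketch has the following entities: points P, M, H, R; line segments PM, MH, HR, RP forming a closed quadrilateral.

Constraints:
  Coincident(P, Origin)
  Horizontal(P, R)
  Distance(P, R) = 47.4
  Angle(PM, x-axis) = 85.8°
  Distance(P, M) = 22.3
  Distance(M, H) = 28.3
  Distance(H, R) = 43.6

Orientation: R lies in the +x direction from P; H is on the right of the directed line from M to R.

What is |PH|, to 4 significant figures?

7.281

P is at the origin; PR is horizontal with |PR| = 47.4 and R in +x, so R = (47.4, 0). PM runs at 85.8° with |PM| = 22.3, so M = (1.633, 22.24). H is determined by |MH| = 28.3 and |HR| = 43.6 together: it lies at the intersection of circle(M, 28.3) and circle(R, 43.6). With |MR| = 50.88, the foot of the radical line on MR is 14.63 from M and the perpendicular offset is √(28.3² − 14.63²) = 24.22. Taking the right-of-MR solution: H = (4.207, -5.943).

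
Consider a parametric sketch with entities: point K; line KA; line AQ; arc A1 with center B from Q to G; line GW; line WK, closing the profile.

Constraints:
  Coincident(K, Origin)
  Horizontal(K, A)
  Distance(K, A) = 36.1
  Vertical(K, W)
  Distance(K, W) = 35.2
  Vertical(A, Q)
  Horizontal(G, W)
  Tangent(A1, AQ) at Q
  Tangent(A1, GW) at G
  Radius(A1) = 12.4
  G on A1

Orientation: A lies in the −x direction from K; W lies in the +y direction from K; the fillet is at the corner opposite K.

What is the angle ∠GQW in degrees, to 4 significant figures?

26.04°

K is at the origin; K and A share the same y with |KA| = 36.1 and A on the −x side, so A = (-36.10, 0.000). K and W share the same x with |KW| = 35.2 and W on the +y side, so W = (0.000, 35.20). The virtual corner opposite K is at (-36.10, 35.20). Since A1 is tangent to AQ there, BQ ⟂ AQ and the tangent condition forces BG to be normal to GW, with radius 12.4, so the center B sits 12.4 in from both sides at B = (-23.70, 22.80). That places the tangent points at Q = (-36.10, 22.80) on AQ and G = (-23.70, 35.20) on GW. Then cos ∠GQW = QG·QW / (|QG||QW|), giving 26.04°.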